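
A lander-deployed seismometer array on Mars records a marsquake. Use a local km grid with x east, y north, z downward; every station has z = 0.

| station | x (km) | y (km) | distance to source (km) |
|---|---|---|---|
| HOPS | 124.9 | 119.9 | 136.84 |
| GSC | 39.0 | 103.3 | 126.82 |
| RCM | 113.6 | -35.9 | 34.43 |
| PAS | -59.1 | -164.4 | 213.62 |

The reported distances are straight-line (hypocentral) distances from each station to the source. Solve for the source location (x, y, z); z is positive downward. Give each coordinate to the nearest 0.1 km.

(90.5, -12.2, 9.5)

Each station gives a sphere (x−x_i)² + (y−y_i)² + z² = d_i² (stations at z=0).
Subtracting the HOPS sphere from GSC and RCM: z² cancels, leaving linear equations in x and y:
-171.8 x − 33.2 y = -15142.26
-22.6 x − 311.6 y = 1757.51
Solving: x ≈ 90.497, y ≈ -12.204 km (keep extra digits for the depth step; rounded: 90.5, -12.2).
Then from the HOPS sphere: z² = 136.84² − (x − 124.9)² − (y − 119.9)² with x = 90.497, y = -12.204, so z ≈ 9.495 ≈ 9.5 km.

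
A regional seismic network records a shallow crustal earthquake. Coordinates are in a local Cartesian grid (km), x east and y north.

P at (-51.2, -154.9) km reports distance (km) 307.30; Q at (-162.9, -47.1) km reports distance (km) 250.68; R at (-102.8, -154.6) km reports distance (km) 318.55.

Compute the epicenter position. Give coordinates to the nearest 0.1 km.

Circle about each station: (x + 51.2)² + (y + 154.9)² = 307.30²; (x + 162.9)² + (y + 47.1)² = 250.68²; (x + 102.8)² + (y + 154.6)² = 318.55².
Subtracting the P equation from the Q and R equations removes the quadratic terms:
-223.4 x + 215.6 y = 33732.20
-103.2 x + 0.6 y = 812.74
Solving the 2×2 system: x ≈ -7.0, y ≈ 149.2 km.

-7.0 km east, 149.2 km north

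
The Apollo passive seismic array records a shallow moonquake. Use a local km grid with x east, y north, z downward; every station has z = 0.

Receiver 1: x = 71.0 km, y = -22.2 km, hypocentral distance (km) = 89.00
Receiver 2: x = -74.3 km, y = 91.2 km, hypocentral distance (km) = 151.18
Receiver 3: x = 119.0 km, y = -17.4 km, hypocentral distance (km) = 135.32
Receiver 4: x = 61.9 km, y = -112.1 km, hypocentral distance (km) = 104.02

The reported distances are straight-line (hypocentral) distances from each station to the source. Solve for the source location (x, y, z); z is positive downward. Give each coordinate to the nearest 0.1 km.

Each station gives a sphere (x−x_i)² + (y−y_i)² + z² = d_i² (stations at z=0).
Subtracting the Receiver 1 sphere from Receiver 2 and Receiver 3: z² cancels, leaving linear equations in x and y:
-290.6 x + 226.8 y = -6630.30
96.0 x + 9.6 y = -1460.58
Solving: x ≈ -10.895, y ≈ -43.194 km (keep extra digits for the depth step; rounded: -10.9, -43.2).
Then from the Receiver 1 sphere: z² = 89.00² − (x − 71.0)² − (y + 22.2)² with x = -10.895, y = -43.194, so z ≈ 27.811 ≈ 27.8 km.
Check against Receiver 4 (with the unrounded solution): distance 104.02 ≈ 104.02 km. ✓

(-10.9, -43.2, 27.8)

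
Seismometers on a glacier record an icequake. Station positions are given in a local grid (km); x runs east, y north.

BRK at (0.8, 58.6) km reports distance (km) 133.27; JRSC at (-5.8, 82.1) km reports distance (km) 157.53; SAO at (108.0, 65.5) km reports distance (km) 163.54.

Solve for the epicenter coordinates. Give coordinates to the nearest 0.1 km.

21.2 km east, -73.1 km north

Circle about each station: (x − 0.8)² + (y − 58.6)² = 133.27²; (x + 5.8)² + (y − 82.1)² = 157.53²; (x − 108.0)² + (y − 65.5)² = 163.54².
Subtracting pairs of circle equations eliminates x²+y² and gives linear equations (the radical axes):
-13.2 x + 47.0 y = -3715.36
214.4 x + 13.8 y = 3535.21
Solving the 2×2 system: x ≈ 21.2, y ≈ -73.1 km.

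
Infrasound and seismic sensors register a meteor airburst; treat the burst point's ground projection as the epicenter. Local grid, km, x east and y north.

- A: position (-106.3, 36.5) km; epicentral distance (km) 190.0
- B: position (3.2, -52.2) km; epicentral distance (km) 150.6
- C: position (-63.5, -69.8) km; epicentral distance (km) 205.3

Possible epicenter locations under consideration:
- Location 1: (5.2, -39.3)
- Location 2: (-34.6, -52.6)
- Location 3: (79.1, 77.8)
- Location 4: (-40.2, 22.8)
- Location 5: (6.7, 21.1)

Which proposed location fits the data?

For each candidate, compare |candidate − station| to the reported distance:
Location 1: residuals A 55.2, B 137.5, C 130.1 → max 137.5 km
Location 2: residuals A 75.6, B 112.8, C 171.7 → max 171.7 km
Location 3: residuals A 0.1, B 0.1, C 0.1 → max 0.1 km
Location 4: residuals A 122.5, B 63.9, C 109.8 → max 122.5 km
Location 5: residuals A 76.0, B 77.2, C 90.4 → max 90.4 km
Only Location 3 has all residuals ≈ 0.

Location 3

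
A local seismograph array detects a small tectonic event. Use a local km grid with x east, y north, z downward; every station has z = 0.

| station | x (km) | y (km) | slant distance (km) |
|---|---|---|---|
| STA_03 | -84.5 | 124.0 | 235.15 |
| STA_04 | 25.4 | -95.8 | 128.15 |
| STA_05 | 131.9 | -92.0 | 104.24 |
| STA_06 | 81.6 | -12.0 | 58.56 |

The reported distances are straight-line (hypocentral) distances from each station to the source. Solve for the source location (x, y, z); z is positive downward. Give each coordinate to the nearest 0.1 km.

Each station gives a sphere (x−x_i)² + (y−y_i)² + z² = d_i² (stations at z=0).
Subtracting the STA_03 sphere from STA_04 and STA_05: z² cancels, leaving linear equations in x and y:
219.8 x − 439.6 y = 26179.65
432.8 x − 432.0 y = 47774.90
Solving: x ≈ 101.697, y ≈ -8.705 km (keep extra digits for the depth step; rounded: 101.7, -8.7).
Then from the STA_03 sphere: z² = 235.15² − (x + 84.5)² − (y − 124.0)² with x = 101.697, y = -8.705, so z ≈ 54.914 ≈ 54.9 km.

x ≈ 101.7 km, y ≈ -8.7 km, depth ≈ 54.9 km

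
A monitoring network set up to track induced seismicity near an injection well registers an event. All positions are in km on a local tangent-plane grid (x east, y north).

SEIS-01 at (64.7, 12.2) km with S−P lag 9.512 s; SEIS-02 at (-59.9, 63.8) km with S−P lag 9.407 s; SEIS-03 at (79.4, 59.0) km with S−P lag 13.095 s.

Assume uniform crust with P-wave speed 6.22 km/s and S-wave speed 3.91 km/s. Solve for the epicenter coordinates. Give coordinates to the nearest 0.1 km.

Distance from S−P lag: d = Δt · v_P v_S / (v_P − v_S) = Δt · (6.22·3.91)/(6.22−3.91) ≈ 10.5282·Δt.
So d_SEIS-01 = 100.14, d_SEIS-02 = 99.04, d_SEIS-03 = 137.87 km.
Circle about each station: (x − 64.7)² + (y − 12.2)² = 100.14²; (x + 59.9)² + (y − 63.8)² = 99.04²; (x − 79.4)² + (y − 59.0)² = 137.87².
Subtracting the SEIS-01 equation from the SEIS-02 and SEIS-03 equations removes the quadratic terms:
-249.2 x + 103.2 y = 3542.62
29.4 x + 93.6 y = -3529.69
Solving the 2×2 system: x ≈ -26.4, y ≈ -29.4 km.

-26.4 km east, -29.4 km north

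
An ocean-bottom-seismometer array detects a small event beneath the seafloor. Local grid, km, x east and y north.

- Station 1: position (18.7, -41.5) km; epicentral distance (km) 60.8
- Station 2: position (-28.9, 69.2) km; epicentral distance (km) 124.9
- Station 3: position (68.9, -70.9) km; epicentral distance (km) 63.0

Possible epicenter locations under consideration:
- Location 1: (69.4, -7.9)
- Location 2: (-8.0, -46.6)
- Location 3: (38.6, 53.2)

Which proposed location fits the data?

Location 1

For each candidate, compare |candidate − station| to the reported distance:
Location 1: residuals Station 1 0.0, Station 2 0.0, Station 3 0.0 → max 0.0 km
Location 2: residuals Station 1 33.6, Station 2 7.2, Station 3 17.6 → max 33.6 km
Location 3: residuals Station 1 36.0, Station 2 55.5, Station 3 64.7 → max 64.7 km
Only Location 1 has all residuals ≈ 0.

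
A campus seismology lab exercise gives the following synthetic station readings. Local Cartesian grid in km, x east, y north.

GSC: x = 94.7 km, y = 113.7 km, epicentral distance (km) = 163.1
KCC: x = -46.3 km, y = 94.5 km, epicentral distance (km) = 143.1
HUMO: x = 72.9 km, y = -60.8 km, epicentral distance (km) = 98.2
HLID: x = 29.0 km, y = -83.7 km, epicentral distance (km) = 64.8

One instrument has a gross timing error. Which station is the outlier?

Solve using three stations at a time. Using KCC, HUMO, HLID (subtract circle equations pairwise → linear system) gives (x, y) ≈ (-24.3, -46.9).
Distances from that point to each station vs reported:
  GSC: calculated 199.9 vs reported 163.1 → residual 36.8 km
  KCC: calculated 143.1 vs reported 143.1 → residual 0.0 km
  HUMO: calculated 98.2 vs reported 98.2 → residual 0.0 km
  HLID: calculated 64.8 vs reported 64.8 → residual 0.0 km
KCC, HUMO, HLID are mutually consistent (residuals ≈ 0); GSC is off by 36.8 km.

GSC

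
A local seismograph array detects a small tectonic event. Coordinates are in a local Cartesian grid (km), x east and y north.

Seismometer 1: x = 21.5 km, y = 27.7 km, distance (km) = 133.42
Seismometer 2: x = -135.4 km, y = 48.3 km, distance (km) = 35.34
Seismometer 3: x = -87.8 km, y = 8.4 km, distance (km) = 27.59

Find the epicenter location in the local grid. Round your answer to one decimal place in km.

Circle about each station: (x − 21.5)² + (y − 27.7)² = 133.42²; (x + 135.4)² + (y − 48.3)² = 35.34²; (x + 87.8)² + (y − 8.4)² = 27.59².
Subtracting pairs of circle equations eliminates x²+y² and gives linear equations (the radical axes):
-313.8 x + 41.2 y = 35988.49
-218.6 x − 38.6 y = 23589.55
Solving the 2×2 system: x ≈ -111.8, y ≈ 22.0 km.

x ≈ -111.8 km, y ≈ 22.0 km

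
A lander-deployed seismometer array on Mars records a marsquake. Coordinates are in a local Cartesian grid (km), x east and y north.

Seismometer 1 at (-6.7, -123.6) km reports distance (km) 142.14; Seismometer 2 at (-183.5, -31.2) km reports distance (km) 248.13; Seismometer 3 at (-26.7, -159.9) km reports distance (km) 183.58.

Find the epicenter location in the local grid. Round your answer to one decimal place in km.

(62.6, 0.5)

Circle about each station: (x + 6.7)² + (y + 123.6)² = 142.14²; (x + 183.5)² + (y + 31.2)² = 248.13²; (x + 26.7)² + (y + 159.9)² = 183.58².
Subtracting pairs of circle equations eliminates x²+y² and gives linear equations (the radical axes):
-353.6 x + 184.8 y = -22040.88
-40.0 x − 72.6 y = -2538.79
Solving the 2×2 system: x ≈ 62.6, y ≈ 0.5 km.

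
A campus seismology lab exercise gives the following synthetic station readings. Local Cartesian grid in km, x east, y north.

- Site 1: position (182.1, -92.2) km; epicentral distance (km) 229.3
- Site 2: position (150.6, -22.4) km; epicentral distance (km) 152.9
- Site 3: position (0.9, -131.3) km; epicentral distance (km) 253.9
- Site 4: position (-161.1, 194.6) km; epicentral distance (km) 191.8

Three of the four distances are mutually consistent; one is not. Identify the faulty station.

Site 4

Solve using three stations at a time. Using Site 1, Site 2, Site 3 (subtract circle equations pairwise → linear system) gives (x, y) ≈ (76.2, 111.2).
Distances from that point to each station vs reported:
  Site 1: calculated 229.3 vs reported 229.3 → residual 0.0 km
  Site 2: calculated 152.9 vs reported 152.9 → residual 0.0 km
  Site 3: calculated 253.9 vs reported 253.9 → residual 0.0 km
  Site 4: calculated 251.5 vs reported 191.8 → residual 59.7 km
Site 1, Site 2, Site 3 are mutually consistent (residuals ≈ 0); Site 4 is off by 59.7 km.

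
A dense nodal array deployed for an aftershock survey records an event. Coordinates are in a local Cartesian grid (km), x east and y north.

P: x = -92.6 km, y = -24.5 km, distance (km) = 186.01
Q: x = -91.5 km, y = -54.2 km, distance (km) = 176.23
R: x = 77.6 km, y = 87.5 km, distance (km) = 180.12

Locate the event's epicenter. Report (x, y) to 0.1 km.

Circle about each station: (x + 92.6)² + (y + 24.5)² = 186.01²; (x + 91.5)² + (y + 54.2)² = 176.23²; (x − 77.6)² + (y − 87.5)² = 180.12².
Subtracting the P equation from the Q and R equations removes the quadratic terms:
2.2 x − 59.4 y = 5677.59
340.4 x + 224.0 y = 6659.51
Solving the 2×2 system: x ≈ 80.5, y ≈ -92.6 km.

(80.5, -92.6)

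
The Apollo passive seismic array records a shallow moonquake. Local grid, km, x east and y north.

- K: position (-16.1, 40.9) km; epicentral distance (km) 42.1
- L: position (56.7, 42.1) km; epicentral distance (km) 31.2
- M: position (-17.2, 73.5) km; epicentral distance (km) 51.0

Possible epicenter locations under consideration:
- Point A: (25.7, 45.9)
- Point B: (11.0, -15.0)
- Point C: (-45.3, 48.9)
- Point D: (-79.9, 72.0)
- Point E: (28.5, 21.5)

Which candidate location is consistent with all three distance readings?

Point A

For each candidate, compare |candidate − station| to the reported distance:
Point A: residuals K 0.0, L 0.0, M 0.0 → max 0.0 km
Point B: residuals K 20.0, L 41.9, M 41.9 → max 41.9 km
Point C: residuals K 11.8, L 71.0, M 13.7 → max 71.0 km
Point D: residuals K 28.9, L 108.6, M 11.7 → max 108.6 km
Point E: residuals K 6.5, L 3.7, M 18.2 → max 18.2 km
Only Point A has all residuals ≈ 0.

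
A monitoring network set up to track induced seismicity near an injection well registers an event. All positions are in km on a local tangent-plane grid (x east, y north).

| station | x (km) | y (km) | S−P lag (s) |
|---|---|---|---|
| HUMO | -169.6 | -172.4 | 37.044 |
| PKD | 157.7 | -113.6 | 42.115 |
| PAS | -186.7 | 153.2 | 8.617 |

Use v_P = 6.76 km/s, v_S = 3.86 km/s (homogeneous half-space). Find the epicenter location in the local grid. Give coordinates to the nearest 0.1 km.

Distance from S−P lag: d = Δt · v_P v_S / (v_P − v_S) = Δt · (6.76·3.86)/(6.76−3.86) ≈ 8.9978·Δt.
So d_HUMO = 333.31, d_PKD = 378.94, d_PAS = 77.53 km.
Circle about each station: (x + 169.6)² + (y + 172.4)² = 333.31²; (x − 157.7)² + (y + 113.6)² = 378.94²; (x + 186.7)² + (y − 153.2)² = 77.53².
Subtracting pairs of circle equations eliminates x²+y² and gives linear equations (the radical axes):
654.6 x + 117.6 y = -53211.64
-34.2 x + 651.2 y = 104925.87
Solving the 2×2 system: x ≈ -109.2, y ≈ 155.4 km.
Check against HUMO (with the unrounded x, y): √((x + 169.6)²+(y + 172.4)²) = 333.31 ≈ 333.31 km. ✓

(-109.2, 155.4)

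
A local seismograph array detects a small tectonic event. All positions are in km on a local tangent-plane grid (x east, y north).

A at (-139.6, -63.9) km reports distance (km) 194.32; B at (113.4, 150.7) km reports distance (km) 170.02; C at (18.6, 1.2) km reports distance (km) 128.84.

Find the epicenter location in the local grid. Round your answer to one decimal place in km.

Circle about each station: (x + 139.6)² + (y + 63.9)² = 194.32²; (x − 113.4)² + (y − 150.7)² = 170.02²; (x − 18.6)² + (y − 1.2)² = 128.84².
Subtracting pairs of circle equations eliminates x²+y² and gives linear equations (the radical axes):
506.0 x + 429.2 y = 20852.14
316.4 x + 130.2 y = -2063.45
Solving the 2×2 system: x ≈ -51.5, y ≈ 109.3 km.

x ≈ -51.5 km, y ≈ 109.3 km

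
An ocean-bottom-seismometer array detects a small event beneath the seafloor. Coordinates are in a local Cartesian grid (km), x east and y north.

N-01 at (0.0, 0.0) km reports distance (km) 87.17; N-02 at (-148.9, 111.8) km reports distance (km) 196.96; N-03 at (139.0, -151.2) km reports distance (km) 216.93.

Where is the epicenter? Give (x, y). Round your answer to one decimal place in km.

-59.5 km east, -63.7 km north

Circle about each station: x² + y² = 87.17²; (x + 148.9)² + (y − 111.8)² = 196.96²; (x − 139.0)² + (y + 151.2)² = 216.93².
Subtracting the N-01 equation from the N-02 and N-03 equations removes the quadratic terms:
-297.8 x + 223.6 y = 3475.82
278.0 x − 302.4 y = 2722.42
Solving the 2×2 system: x ≈ -59.5, y ≈ -63.7 km.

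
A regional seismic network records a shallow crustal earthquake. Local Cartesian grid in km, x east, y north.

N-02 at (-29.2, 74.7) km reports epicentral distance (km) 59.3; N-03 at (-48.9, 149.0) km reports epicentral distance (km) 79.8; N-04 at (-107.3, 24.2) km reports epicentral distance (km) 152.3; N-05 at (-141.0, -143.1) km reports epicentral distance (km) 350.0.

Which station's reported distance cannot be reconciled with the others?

N-05

Solve using three stations at a time. Using N-02, N-03, N-04 (subtract circle equations pairwise → linear system) gives (x, y) ≈ (19.7, 108.2).
Distances from that point to each station vs reported:
  N-02: calculated 59.3 vs reported 59.3 → residual 0.0 km
  N-03: calculated 79.8 vs reported 79.8 → residual 0.0 km
  N-04: calculated 152.3 vs reported 152.3 → residual 0.0 km
  N-05: calculated 298.3 vs reported 350.0 → residual 51.7 km
N-02, N-03, N-04 are mutually consistent (residuals ≈ 0); N-05 is off by 51.7 km.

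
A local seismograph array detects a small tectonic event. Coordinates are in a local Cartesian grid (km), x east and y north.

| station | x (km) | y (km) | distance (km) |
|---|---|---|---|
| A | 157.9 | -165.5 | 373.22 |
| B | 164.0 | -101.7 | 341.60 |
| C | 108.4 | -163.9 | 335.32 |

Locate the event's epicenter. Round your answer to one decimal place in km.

Circle about each station: (x − 157.9)² + (y + 165.5)² = 373.22²; (x − 164.0)² + (y + 101.7)² = 341.60²; (x − 108.4)² + (y + 163.9)² = 335.32².
Subtracting the A equation from the B and C equations removes the quadratic terms:
12.2 x + 127.6 y = 7518.84
-99.0 x + 3.2 y = 13144.78
Solving the 2×2 system: x ≈ -130.5, y ≈ 71.4 km.
Check against A (with the unrounded x, y): √((x − 157.9)²+(y + 165.5)²) = 373.20 ≈ 373.22 km. ✓

x ≈ -130.5 km, y ≈ 71.4 km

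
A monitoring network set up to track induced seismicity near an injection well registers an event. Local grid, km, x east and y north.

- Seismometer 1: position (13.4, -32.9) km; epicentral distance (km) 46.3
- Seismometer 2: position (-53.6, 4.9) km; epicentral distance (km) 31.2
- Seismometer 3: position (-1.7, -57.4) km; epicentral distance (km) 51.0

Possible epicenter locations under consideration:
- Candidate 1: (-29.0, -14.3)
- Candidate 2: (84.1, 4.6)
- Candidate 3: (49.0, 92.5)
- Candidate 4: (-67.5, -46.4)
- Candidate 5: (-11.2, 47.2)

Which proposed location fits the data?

For each candidate, compare |candidate − station| to the reported distance:
Candidate 1: residuals Seismometer 1 0.0, Seismometer 2 0.0, Seismometer 3 0.0 → max 0.0 km
Candidate 2: residuals Seismometer 1 33.7, Seismometer 2 106.5, Seismometer 3 54.9 → max 106.5 km
Candidate 3: residuals Seismometer 1 84.1, Seismometer 2 103.7, Seismometer 3 107.2 → max 107.2 km
Candidate 4: residuals Seismometer 1 35.7, Seismometer 2 21.9, Seismometer 3 15.7 → max 35.7 km
Candidate 5: residuals Seismometer 1 37.5, Seismometer 2 28.7, Seismometer 3 54.0 → max 54.0 km
Only Candidate 1 has all residuals ≈ 0.

Candidate 1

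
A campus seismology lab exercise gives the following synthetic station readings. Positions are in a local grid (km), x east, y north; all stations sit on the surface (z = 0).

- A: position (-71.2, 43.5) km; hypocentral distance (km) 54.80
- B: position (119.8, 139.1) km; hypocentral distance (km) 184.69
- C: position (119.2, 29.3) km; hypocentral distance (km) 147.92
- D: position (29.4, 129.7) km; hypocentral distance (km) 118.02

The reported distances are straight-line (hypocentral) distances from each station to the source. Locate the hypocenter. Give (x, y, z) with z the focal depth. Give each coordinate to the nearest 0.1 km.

(-26.1, 29.3, 27.7)

Each station gives a sphere (x−x_i)² + (y−y_i)² + z² = d_i² (stations at z=0).
Subtracting the A sphere from B and C: z² cancels, leaving linear equations in x and y:
382.0 x + 191.2 y = -4368.20
380.8 x − 28.4 y = -10771.85
Solving: x ≈ -26.102, y ≈ 29.303 km (keep extra digits for the depth step; rounded: -26.1, 29.3).
Then from the A sphere: z² = 54.80² − (x + 71.2)² − (y − 43.5)² with x = -26.102, y = 29.303, so z ≈ 27.707 ≈ 27.7 km.
Check against D (with the unrounded solution): distance 118.02 ≈ 118.02 km. ✓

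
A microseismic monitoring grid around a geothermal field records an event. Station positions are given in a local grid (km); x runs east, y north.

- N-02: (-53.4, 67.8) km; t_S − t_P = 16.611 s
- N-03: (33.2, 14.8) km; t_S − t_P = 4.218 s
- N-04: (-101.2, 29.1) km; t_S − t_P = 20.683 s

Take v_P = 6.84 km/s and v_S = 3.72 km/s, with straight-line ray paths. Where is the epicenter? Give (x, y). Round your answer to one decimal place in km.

Distance from S−P lag: d = Δt · v_P v_S / (v_P − v_S) = Δt · (6.84·3.72)/(6.84−3.72) ≈ 8.1554·Δt.
So d_N-02 = 135.47, d_N-03 = 34.40, d_N-04 = 168.68 km.
Circle about each station: (x + 53.4)² + (y − 67.8)² = 135.47²; (x − 33.2)² + (y − 14.8)² = 34.40²; (x + 101.2)² + (y − 29.1)² = 168.68².
Subtracting the N-02 equation from the N-03 and N-04 equations removes the quadratic terms:
173.2 x − 106.0 y = 11041.64
-95.6 x − 77.4 y = -6460.97
Solving the 2×2 system: x ≈ 65.4, y ≈ 2.7 km.
Check against N-02 (with the unrounded x, y): √((x + 53.4)²+(y − 67.8)²) = 135.47 ≈ 135.47 km. ✓

x ≈ 65.4 km, y ≈ 2.7 km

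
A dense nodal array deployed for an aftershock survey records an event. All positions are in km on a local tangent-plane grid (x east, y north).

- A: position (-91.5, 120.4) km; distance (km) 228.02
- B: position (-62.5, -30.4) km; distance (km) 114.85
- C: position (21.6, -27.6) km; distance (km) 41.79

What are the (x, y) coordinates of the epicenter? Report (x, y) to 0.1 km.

x ≈ 48.6 km, y ≈ -59.5 km

Circle about each station: (x + 91.5)² + (y − 120.4)² = 228.02²; (x + 62.5)² + (y + 30.4)² = 114.85²; (x − 21.6)² + (y + 27.6)² = 41.79².
Subtracting the A equation from the B and C equations removes the quadratic terms:
58.0 x − 301.6 y = 20764.60
226.2 x − 296.0 y = 28606.63
Solving the 2×2 system: x ≈ 48.6, y ≈ -59.5 km.
Check against A (with the unrounded x, y): √((x + 91.5)²+(y − 120.4)²) = 228.02 ≈ 228.02 km. ✓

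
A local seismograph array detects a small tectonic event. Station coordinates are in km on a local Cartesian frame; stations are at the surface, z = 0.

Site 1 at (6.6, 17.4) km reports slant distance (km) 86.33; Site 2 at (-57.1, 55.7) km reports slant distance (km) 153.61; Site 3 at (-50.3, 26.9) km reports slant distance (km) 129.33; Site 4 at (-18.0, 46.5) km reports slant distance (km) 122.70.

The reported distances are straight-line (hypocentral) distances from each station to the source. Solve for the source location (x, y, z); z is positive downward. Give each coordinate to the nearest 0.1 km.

(46.9, -54.2, 26.5)

Each station gives a sphere (x−x_i)² + (y−y_i)² + z² = d_i² (stations at z=0).
Subtracting the Site 1 sphere from Site 2 and Site 3: z² cancels, leaving linear equations in x and y:
-127.4 x + 76.6 y = -10126.58
-113.8 x + 19.0 y = -6366.00
Solving: x ≈ 46.888, y ≈ -54.217 km (keep extra digits for the depth step; rounded: 46.9, -54.2).
Then from the Site 1 sphere: z² = 86.33² − (x − 6.6)² − (y − 17.4)² with x = 46.888, y = -54.217, so z ≈ 26.472 ≈ 26.5 km.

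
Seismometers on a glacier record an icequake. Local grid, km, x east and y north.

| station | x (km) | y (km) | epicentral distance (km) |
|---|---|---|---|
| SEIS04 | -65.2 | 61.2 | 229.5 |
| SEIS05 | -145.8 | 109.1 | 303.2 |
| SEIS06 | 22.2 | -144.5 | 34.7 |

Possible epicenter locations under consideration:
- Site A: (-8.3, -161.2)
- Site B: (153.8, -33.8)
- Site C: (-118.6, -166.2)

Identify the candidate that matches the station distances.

Site A

For each candidate, compare |candidate − station| to the reported distance:
Site A: residuals SEIS04 0.1, SEIS05 0.1, SEIS06 0.1 → max 0.1 km
Site B: residuals SEIS04 9.2, SEIS05 28.7, SEIS06 137.3 → max 137.3 km
Site C: residuals SEIS04 4.1, SEIS05 26.6, SEIS06 107.8 → max 107.8 km
Only Site A has all residuals ≈ 0.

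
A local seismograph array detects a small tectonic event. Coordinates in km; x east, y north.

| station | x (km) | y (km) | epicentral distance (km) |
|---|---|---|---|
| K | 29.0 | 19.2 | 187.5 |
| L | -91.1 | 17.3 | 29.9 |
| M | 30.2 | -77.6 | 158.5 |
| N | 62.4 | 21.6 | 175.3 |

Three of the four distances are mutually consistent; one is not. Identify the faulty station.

K

Solve using three stations at a time. Using L, M, N (subtract circle equations pairwise → linear system) gives (x, y) ≈ (-110.8, -5.3).
Distances from that point to each station vs reported:
  K: calculated 142.0 vs reported 187.5 → residual 45.5 km
  L: calculated 30.0 vs reported 29.9 → residual 0.1 km
  M: calculated 158.5 vs reported 158.5 → residual 0.0 km
  N: calculated 175.3 vs reported 175.3 → residual 0.0 km
L, M, N are mutually consistent (residuals ≈ 0); K is off by 45.5 km.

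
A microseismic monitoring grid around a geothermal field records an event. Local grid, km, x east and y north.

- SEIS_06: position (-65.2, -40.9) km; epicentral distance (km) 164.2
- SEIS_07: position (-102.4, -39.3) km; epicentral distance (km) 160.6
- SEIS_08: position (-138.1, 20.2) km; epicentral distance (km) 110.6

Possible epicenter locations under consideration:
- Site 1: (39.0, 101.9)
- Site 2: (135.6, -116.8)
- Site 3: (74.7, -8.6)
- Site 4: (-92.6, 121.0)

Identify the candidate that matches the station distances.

Site 4

For each candidate, compare |candidate − station| to the reported distance:
Site 1: residuals SEIS_06 12.6, SEIS_07 39.2, SEIS_08 84.4 → max 84.4 km
Site 2: residuals SEIS_06 50.5, SEIS_07 89.7, SEIS_08 195.5 → max 195.5 km
Site 3: residuals SEIS_06 20.6, SEIS_07 19.1, SEIS_08 104.1 → max 104.1 km
Site 4: residuals SEIS_06 0.0, SEIS_07 0.0, SEIS_08 0.0 → max 0.0 km
Only Site 4 has all residuals ≈ 0.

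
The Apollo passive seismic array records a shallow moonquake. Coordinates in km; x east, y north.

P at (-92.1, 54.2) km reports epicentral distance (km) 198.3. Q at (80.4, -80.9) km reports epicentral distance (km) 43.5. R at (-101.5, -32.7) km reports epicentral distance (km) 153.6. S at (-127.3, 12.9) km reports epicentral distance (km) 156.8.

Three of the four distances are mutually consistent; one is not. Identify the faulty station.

S

Solve using three stations at a time. Using P, Q, R (subtract circle equations pairwise → linear system) gives (x, y) ≈ (39.1, -94.5).
Distances from that point to each station vs reported:
  P: calculated 198.3 vs reported 198.3 → residual 0.0 km
  Q: calculated 43.4 vs reported 43.5 → residual 0.1 km
  R: calculated 153.6 vs reported 153.6 → residual 0.0 km
  S: calculated 198.0 vs reported 156.8 → residual 41.2 km
P, Q, R are mutually consistent (residuals ≈ 0); S is off by 41.2 km.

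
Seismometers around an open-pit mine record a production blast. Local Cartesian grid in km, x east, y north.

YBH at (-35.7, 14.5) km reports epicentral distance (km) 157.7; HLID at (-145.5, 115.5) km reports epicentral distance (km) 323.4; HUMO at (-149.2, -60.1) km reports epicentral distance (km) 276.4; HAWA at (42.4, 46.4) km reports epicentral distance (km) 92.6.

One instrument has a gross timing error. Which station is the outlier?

Solve using three stations at a time. Using YBH, HUMO, HAWA (subtract circle equations pairwise → linear system) gives (x, y) ≈ (121.0, -2.2).
Distances from that point to each station vs reported:
  YBH: calculated 157.6 vs reported 157.7 → residual 0.1 km
  HLID: calculated 291.3 vs reported 323.4 → residual 32.1 km
  HUMO: calculated 276.3 vs reported 276.4 → residual 0.1 km
  HAWA: calculated 92.4 vs reported 92.6 → residual 0.2 km
YBH, HUMO, HAWA are mutually consistent (residuals ≈ 0); HLID is off by 32.1 km.

HLID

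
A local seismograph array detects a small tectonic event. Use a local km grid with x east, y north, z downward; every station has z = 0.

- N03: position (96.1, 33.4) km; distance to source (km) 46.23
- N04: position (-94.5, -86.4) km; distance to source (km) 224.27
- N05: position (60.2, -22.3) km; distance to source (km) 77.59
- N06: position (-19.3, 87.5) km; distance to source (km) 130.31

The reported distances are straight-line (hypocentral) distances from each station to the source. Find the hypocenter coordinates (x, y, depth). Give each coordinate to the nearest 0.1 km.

Each station gives a sphere (x−x_i)² + (y−y_i)² + z² = d_i² (stations at z=0).
Subtracting the N03 sphere from N04 and N05: z² cancels, leaving linear equations in x and y:
-381.2 x − 239.6 y = -42115.38
-71.8 x − 111.4 y = -10112.44
Solving: x ≈ 89.806, y ≈ 32.894 km (keep extra digits for the depth step; rounded: 89.8, 32.9).
Then from the N03 sphere: z² = 46.23² − (x − 96.1)² − (y − 33.4)² with x = 89.806, y = 32.894, so z ≈ 45.797 ≈ 45.8 km.

x ≈ 89.8 km, y ≈ 32.9 km, depth ≈ 45.8 km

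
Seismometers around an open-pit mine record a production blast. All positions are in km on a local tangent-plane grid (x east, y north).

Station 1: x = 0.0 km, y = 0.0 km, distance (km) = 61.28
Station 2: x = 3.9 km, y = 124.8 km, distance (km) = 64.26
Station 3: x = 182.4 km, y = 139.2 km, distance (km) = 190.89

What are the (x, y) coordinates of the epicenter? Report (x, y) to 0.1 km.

Circle about each station: x² + y² = 61.28²; (x − 3.9)² + (y − 124.8)² = 64.26²; (x − 182.4)² + (y − 139.2)² = 190.89².
Subtracting the Station 1 equation from the Station 2 and Station 3 equations removes the quadratic terms:
7.8 x + 249.6 y = 15216.14
364.8 x + 278.4 y = 19962.65
Solving the 2×2 system: x ≈ 8.4, y ≈ 60.7 km.
Check against Station 1 (with the unrounded x, y): √(x²+y²) = 61.28 ≈ 61.28 km. ✓

x ≈ 8.4 km, y ≈ 60.7 km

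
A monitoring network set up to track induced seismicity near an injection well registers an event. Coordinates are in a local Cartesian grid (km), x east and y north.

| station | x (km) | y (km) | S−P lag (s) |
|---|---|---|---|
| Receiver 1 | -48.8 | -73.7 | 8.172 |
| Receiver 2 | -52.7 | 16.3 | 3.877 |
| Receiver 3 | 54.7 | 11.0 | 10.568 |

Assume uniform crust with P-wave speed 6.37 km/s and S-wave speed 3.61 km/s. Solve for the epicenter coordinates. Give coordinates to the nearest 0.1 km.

(-31.3, -7.9)

Distance from S−P lag: d = Δt · v_P v_S / (v_P − v_S) = Δt · (6.37·3.61)/(6.37−3.61) ≈ 8.3318·Δt.
So d_Receiver 1 = 68.09, d_Receiver 2 = 32.30, d_Receiver 3 = 88.05 km.
Circle about each station: (x + 48.8)² + (y + 73.7)² = 68.09²; (x + 52.7)² + (y − 16.3)² = 32.30²; (x − 54.7)² + (y − 11.0)² = 88.05².
Subtracting the Receiver 1 equation from the Receiver 2 and Receiver 3 equations removes the quadratic terms:
-7.8 x + 180.0 y = -1177.19
207.0 x + 169.4 y = -7816.59
Solving the 2×2 system: x ≈ -31.3, y ≈ -7.9 km.
Check against Receiver 1 (with the unrounded x, y): √((x + 48.8)²+(y + 73.7)²) = 68.09 ≈ 68.09 km. ✓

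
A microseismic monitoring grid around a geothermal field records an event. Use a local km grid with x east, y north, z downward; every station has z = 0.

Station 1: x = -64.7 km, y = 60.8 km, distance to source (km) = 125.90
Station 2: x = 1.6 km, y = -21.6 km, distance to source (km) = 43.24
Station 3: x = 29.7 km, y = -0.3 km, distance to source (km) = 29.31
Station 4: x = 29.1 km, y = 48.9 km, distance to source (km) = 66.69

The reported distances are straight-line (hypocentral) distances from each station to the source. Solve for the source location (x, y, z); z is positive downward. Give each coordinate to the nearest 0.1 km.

(34.5, -12.1, 26.4)

Each station gives a sphere (x−x_i)² + (y−y_i)² + z² = d_i² (stations at z=0).
Subtracting the Station 1 sphere from Station 2 and Station 3: z² cancels, leaving linear equations in x and y:
132.6 x − 164.8 y = 6567.50
188.8 x − 122.2 y = 7991.18
Solving: x ≈ 34.499, y ≈ -12.093 km (keep extra digits for the depth step; rounded: 34.5, -12.1).
Then from the Station 1 sphere: z² = 125.90² − (x + 64.7)² − (y − 60.8)² with x = 34.499, y = -12.093, so z ≈ 26.400 ≈ 26.4 km.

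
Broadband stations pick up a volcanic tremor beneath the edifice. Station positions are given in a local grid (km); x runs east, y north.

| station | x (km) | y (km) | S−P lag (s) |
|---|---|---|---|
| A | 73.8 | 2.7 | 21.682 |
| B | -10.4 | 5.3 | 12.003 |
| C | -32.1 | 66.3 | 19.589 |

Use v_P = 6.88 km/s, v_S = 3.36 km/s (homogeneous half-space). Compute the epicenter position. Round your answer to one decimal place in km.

x ≈ -53.8 km, y ≈ -60.5 km

Distance from S−P lag: d = Δt · v_P v_S / (v_P − v_S) = Δt · (6.88·3.36)/(6.88−3.36) ≈ 6.5673·Δt.
So d_A = 142.39, d_B = 78.83, d_C = 128.65 km.
Circle about each station: (x − 73.8)² + (y − 2.7)² = 142.39²; (x + 10.4)² + (y − 5.3)² = 78.83²; (x + 32.1)² + (y − 66.3)² = 128.65².
Subtracting pairs of circle equations eliminates x²+y² and gives linear equations (the radical axes):
-168.4 x + 5.2 y = 8743.26
-211.8 x + 127.2 y = 3696.46
Solving the 2×2 system: x ≈ -53.8, y ≈ -60.5 km.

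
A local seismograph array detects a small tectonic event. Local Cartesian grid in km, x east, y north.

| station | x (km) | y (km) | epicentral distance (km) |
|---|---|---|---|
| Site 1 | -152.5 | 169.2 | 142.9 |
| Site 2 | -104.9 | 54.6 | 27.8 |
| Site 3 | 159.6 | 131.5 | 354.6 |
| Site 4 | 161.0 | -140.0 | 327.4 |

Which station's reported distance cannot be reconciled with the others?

Site 3

Solve using three stations at a time. Using Site 1, Site 2, Site 4 (subtract circle equations pairwise → linear system) gives (x, y) ≈ (-118.6, 30.4).
Distances from that point to each station vs reported:
  Site 1: calculated 142.9 vs reported 142.9 → residual 0.0 km
  Site 2: calculated 27.8 vs reported 27.8 → residual 0.0 km
  Site 3: calculated 296.0 vs reported 354.6 → residual 58.6 km
  Site 4: calculated 327.4 vs reported 327.4 → residual 0.0 km
Site 1, Site 2, Site 4 are mutually consistent (residuals ≈ 0); Site 3 is off by 58.6 km.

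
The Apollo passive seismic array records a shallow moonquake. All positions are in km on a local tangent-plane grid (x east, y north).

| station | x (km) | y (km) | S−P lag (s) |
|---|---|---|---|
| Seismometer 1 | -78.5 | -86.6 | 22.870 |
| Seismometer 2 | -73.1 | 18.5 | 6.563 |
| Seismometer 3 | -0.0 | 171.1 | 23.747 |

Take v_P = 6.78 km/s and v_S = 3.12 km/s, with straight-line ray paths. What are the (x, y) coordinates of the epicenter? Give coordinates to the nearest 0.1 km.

x ≈ -42.2 km, y ≈ 40.5 km

Distance from S−P lag: d = Δt · v_P v_S / (v_P − v_S) = Δt · (6.78·3.12)/(6.78−3.12) ≈ 5.7797·Δt.
So d_Seismometer 1 = 132.18, d_Seismometer 2 = 37.93, d_Seismometer 3 = 137.25 km.
Circle about each station: (x + 78.5)² + (y + 86.6)² = 132.18²; (x + 73.1)² + (y − 18.5)² = 37.93²; x² + (y − 171.1)² = 137.25².
Subtracting pairs of circle equations eliminates x²+y² and gives linear equations (the radical axes):
10.8 x + 210.2 y = 8056.92
157.0 x + 515.4 y = 14247.39
Solving the 2×2 system: x ≈ -42.2, y ≈ 40.5 km.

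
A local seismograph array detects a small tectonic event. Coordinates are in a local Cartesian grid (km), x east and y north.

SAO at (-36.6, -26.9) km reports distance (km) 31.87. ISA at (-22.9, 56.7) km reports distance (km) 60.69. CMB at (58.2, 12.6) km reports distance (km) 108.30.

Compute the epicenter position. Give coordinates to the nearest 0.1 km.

Circle about each station: (x + 36.6)² + (y + 26.9)² = 31.87²; (x + 22.9)² + (y − 56.7)² = 60.69²; (x − 58.2)² + (y − 12.6)² = 108.30².
Subtracting the SAO equation from the ISA and CMB equations removes the quadratic terms:
27.4 x + 167.2 y = -991.45
189.6 x + 79.0 y = -9230.36
Solving the 2×2 system: x ≈ -49.6, y ≈ 2.2 km.
Check against SAO (with the unrounded x, y): √((x + 36.6)²+(y + 26.9)²) = 31.87 ≈ 31.87 km. ✓

-49.6 km east, 2.2 km north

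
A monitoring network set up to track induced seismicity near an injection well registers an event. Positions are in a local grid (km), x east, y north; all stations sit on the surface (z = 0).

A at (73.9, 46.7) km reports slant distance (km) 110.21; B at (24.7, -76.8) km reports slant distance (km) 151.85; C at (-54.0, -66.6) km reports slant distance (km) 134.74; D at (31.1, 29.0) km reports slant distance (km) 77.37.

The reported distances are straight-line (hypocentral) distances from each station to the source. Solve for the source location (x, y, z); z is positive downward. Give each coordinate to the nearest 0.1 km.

(-28.7, 60.2, 37.9)

Each station gives a sphere (x−x_i)² + (y−y_i)² + z² = d_i² (stations at z=0).
Subtracting the A sphere from B and C: z² cancels, leaving linear equations in x and y:
-98.4 x − 247.0 y = -12045.95
-255.8 x − 226.6 y = -6299.16
Solving: x ≈ -28.708, y ≈ 60.206 km (keep extra digits for the depth step; rounded: -28.7, 60.2).
Then from the A sphere: z² = 110.21² − (x − 73.9)² − (y − 46.7)² with x = -28.708, y = 60.206, so z ≈ 37.887 ≈ 37.9 km.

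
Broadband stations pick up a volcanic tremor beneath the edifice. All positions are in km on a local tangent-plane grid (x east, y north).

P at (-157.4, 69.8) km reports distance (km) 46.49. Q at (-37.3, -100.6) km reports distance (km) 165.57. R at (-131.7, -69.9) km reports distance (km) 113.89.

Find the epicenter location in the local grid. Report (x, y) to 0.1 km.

x ≈ -119.2 km, y ≈ 43.3 km

Circle about each station: (x + 157.4)² + (y − 69.8)² = 46.49²; (x + 37.3)² + (y + 100.6)² = 165.57²; (x + 131.7)² + (y + 69.9)² = 113.89².
Subtracting the P equation from the Q and R equations removes the quadratic terms:
240.2 x − 340.8 y = -43387.25
51.4 x − 279.4 y = -18225.51
Solving the 2×2 system: x ≈ -119.2, y ≈ 43.3 km.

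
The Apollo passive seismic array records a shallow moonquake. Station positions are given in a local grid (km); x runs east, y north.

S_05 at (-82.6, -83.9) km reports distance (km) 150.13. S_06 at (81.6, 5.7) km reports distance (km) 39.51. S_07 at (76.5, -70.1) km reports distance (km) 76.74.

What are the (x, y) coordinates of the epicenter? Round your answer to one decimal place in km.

Circle about each station: (x + 82.6)² + (y + 83.9)² = 150.13²; (x − 81.6)² + (y − 5.7)² = 39.51²; (x − 76.5)² + (y + 70.1)² = 76.74².
Subtracting the S_05 equation from the S_06 and S_07 equations removes the quadratic terms:
328.4 x + 179.2 y = 13807.06
318.2 x + 27.6 y = 13554.28
Solving the 2×2 system: x ≈ 42.7, y ≈ -1.2 km.
Check against S_05 (with the unrounded x, y): √((x + 82.6)²+(y + 83.9)²) = 150.13 ≈ 150.13 km. ✓

42.7 km east, -1.2 km north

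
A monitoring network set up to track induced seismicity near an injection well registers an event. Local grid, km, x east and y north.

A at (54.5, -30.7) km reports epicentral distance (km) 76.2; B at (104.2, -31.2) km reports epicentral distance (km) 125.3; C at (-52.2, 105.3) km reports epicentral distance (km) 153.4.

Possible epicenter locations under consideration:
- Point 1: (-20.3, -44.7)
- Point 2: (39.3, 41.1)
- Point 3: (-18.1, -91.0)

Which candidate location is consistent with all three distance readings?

Point 1

For each candidate, compare |candidate − station| to the reported distance:
Point 1: residuals A 0.1, B 0.1, C 0.0 → max 0.1 km
Point 2: residuals A 2.8, B 28.1, C 41.6 → max 41.6 km
Point 3: residuals A 18.2, B 10.8, C 45.8 → max 45.8 km
Only Point 1 has all residuals ≈ 0.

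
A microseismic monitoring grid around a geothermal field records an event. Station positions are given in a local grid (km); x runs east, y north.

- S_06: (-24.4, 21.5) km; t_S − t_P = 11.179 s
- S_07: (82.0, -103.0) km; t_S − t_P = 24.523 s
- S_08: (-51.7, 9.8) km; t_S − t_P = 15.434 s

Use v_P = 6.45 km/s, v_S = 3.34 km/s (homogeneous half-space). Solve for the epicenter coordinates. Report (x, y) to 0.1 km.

Distance from S−P lag: d = Δt · v_P v_S / (v_P − v_S) = Δt · (6.45·3.34)/(6.45−3.34) ≈ 6.9270·Δt.
So d_S_06 = 77.44, d_S_07 = 169.87, d_S_08 = 106.91 km.
Circle about each station: (x + 24.4)² + (y − 21.5)² = 77.44²; (x − 82.0)² + (y + 103.0)² = 169.87²; (x + 51.7)² + (y − 9.8)² = 106.91².
Subtracting pairs of circle equations eliminates x²+y² and gives linear equations (the radical axes):
212.8 x − 249.0 y = -6583.47
-54.6 x − 23.4 y = -3721.47
Solving the 2×2 system: x ≈ 41.6, y ≈ 62.0 km.

(41.6, 62.0)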